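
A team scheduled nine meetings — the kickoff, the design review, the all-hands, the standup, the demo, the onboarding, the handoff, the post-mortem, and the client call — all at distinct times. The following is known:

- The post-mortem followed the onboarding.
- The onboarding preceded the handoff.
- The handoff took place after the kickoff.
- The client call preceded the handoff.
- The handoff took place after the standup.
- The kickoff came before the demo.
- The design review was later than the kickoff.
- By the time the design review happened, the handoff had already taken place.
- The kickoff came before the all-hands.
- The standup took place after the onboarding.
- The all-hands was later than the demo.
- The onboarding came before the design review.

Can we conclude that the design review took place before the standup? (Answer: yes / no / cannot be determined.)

no

Tracing the constraints gives the standup → the handoff → the design review, so the standup must come before the design review.
That means the design review cannot be before the standup.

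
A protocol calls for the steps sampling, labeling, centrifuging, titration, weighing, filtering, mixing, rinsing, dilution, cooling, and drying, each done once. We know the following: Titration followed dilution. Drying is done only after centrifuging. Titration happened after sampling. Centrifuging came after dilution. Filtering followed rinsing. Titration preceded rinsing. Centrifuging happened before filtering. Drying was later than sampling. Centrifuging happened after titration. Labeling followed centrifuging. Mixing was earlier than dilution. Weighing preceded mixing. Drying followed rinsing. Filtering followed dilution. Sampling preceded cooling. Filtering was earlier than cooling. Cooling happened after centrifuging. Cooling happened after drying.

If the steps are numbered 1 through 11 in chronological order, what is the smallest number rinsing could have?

Dilution, mixing, sampling, titration, and weighing must all come before rinsing — 5 forced predecessors.
Nothing else is forced ahead of rinsing, so its earliest slot is position 5 + 1 = 6.

6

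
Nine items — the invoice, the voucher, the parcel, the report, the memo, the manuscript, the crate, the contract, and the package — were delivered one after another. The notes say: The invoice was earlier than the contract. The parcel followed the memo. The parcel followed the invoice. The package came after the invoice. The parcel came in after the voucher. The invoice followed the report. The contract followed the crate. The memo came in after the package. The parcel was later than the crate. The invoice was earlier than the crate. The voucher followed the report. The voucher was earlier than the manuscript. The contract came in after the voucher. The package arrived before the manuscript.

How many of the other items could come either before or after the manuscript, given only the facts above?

4

Forced before the manuscript: the invoice, the package, the report, and the voucher.
That leaves the contract, the crate, the memo, and the parcel with no forced order relative to the manuscript — 4.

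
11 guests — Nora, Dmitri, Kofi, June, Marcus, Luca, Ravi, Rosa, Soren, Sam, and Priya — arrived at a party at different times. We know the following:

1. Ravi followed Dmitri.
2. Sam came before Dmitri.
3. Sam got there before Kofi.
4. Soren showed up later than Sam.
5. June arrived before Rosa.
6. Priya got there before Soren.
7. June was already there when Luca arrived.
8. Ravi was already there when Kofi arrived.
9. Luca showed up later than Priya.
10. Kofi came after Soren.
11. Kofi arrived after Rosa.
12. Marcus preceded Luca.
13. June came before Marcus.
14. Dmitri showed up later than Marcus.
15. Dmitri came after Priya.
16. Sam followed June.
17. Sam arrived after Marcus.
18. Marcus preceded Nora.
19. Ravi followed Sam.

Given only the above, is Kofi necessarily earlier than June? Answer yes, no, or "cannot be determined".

no

Tracing the constraints gives June → Rosa → Kofi, so June must come before Kofi.
That means Kofi cannot be before June.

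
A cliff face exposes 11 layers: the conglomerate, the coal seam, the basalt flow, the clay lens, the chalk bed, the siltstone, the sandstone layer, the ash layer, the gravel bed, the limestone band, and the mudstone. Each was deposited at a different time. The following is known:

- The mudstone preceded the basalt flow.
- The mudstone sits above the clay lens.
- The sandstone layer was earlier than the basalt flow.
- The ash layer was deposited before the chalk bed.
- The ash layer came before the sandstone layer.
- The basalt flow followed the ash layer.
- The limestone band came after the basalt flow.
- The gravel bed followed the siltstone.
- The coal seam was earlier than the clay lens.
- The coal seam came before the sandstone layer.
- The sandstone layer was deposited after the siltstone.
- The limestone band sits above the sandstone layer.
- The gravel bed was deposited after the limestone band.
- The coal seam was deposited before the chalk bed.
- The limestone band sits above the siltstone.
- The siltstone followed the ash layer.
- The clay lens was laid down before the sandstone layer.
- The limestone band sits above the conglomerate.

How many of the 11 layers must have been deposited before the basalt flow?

6

Directly stated before the basalt flow: the ash layer, the mudstone, and the sandstone layer.
The clay lens reaches the basalt flow via the clay lens → the sandstone layer → the basalt flow.
The coal seam reaches the basalt flow via the coal seam → the sandstone layer → the basalt flow.
The siltstone reaches the basalt flow via the siltstone → the sandstone layer → the basalt flow.
That's the ash layer, the clay lens, the coal seam, the mudstone, the sandstone layer, and the siltstone — 6 in all.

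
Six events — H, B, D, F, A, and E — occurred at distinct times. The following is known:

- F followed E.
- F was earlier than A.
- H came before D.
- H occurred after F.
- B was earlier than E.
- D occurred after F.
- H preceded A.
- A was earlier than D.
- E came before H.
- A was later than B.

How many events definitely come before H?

Directly stated before H: E and F.
B reaches H via B → E → H.
No chain forces D (or any of the others) ahead of H.
That's B, E, and F — 3 in all.

3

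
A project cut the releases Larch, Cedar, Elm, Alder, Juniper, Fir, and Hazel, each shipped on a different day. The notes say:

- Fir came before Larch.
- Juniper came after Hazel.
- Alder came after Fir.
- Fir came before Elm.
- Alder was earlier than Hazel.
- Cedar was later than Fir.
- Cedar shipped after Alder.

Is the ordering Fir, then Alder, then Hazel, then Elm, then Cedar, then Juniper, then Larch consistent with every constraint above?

Check each stated constraint against the proposed order — e.g. Fir is ahead of Cedar; Fir is ahead of Larch. Every pair is in the required order; nothing is violated.

yes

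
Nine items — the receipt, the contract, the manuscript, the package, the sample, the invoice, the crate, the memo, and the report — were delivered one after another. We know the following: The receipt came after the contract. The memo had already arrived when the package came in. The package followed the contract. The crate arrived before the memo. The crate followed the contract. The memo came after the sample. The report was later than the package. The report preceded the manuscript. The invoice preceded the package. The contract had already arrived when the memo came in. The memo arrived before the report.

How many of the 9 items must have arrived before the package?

Directly stated before the package: the contract, the invoice, and the memo.
The crate reaches the package via the crate → the memo → the package.
The sample reaches the package via the sample → the memo → the package.
No chain forces the manuscript (or any of the others) ahead of the package.
That's the contract, the crate, the invoice, the memo, and the sample — 5 in all.

5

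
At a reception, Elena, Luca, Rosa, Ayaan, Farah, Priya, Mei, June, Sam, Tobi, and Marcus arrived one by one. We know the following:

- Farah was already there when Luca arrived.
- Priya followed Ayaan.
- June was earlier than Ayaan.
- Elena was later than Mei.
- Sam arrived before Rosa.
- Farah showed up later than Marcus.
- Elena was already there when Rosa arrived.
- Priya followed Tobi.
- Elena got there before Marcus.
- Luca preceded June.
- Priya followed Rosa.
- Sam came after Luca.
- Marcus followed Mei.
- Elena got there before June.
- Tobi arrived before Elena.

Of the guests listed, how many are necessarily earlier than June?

Directly stated before June: Elena and Luca.
Farah reaches June via Farah → Luca → June.
Marcus reaches June via Marcus → Farah → Luca → June.
Mei reaches June via Mei → Elena → June.
Likewise Tobi reaches June by chaining the stated constraints.
No chain forces Priya (or any of the others) ahead of June.
That's Elena, Farah, Luca, Marcus, Mei, and Tobi — 6 in all.

6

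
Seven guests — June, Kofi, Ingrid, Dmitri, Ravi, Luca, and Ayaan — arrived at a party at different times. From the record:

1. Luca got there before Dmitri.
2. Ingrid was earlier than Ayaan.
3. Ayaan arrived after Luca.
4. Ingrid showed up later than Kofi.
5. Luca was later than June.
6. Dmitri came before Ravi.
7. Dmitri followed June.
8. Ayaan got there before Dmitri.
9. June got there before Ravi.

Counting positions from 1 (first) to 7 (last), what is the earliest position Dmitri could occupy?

Ayaan, Ingrid, June, Kofi, and Luca must all come before Dmitri — 5 forced predecessors.
Nothing else is forced ahead of Dmitri, so their earliest slot is position 5 + 1 = 6.

6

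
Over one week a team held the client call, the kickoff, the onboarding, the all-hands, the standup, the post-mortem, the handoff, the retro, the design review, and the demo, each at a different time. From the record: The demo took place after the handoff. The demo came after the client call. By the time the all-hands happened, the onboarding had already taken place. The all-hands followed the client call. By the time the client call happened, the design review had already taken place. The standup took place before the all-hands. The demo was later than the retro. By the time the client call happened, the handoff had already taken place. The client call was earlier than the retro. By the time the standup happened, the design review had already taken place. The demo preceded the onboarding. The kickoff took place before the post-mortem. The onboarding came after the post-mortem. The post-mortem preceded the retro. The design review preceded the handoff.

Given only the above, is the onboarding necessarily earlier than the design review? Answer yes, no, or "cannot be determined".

no

Tracing the constraints gives the design review → the client call → the demo → the onboarding, so the design review must come before the onboarding.
That means the onboarding cannot be before the design review.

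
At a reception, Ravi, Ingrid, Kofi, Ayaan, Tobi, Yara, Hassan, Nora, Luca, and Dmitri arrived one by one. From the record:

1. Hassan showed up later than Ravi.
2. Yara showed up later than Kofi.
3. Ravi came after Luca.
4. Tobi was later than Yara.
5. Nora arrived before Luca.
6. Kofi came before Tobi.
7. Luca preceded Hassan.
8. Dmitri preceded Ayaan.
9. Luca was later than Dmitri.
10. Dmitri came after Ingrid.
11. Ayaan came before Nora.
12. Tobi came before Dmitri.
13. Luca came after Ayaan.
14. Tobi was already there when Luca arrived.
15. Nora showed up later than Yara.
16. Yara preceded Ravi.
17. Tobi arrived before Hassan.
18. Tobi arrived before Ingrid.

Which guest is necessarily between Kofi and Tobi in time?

Yara

Tracing the constraints gives Kofi → Yara → Tobi, so Yara sits after Kofi and before Tobi.
No other guest is forced both after Kofi and before Tobi.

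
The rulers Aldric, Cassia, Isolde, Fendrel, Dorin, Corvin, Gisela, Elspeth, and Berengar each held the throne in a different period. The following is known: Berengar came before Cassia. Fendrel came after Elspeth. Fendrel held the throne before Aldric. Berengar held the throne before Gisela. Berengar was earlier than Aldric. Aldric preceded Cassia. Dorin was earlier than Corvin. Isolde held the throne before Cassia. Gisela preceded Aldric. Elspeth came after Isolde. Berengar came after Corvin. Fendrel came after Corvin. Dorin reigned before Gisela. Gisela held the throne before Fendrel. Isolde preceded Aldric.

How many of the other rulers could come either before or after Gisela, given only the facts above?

Forced before Gisela: Berengar, Corvin, and Dorin; forced after Gisela: Aldric, Cassia, and Fendrel.
That leaves Elspeth and Isolde with no forced order relative to Gisela — 2.

2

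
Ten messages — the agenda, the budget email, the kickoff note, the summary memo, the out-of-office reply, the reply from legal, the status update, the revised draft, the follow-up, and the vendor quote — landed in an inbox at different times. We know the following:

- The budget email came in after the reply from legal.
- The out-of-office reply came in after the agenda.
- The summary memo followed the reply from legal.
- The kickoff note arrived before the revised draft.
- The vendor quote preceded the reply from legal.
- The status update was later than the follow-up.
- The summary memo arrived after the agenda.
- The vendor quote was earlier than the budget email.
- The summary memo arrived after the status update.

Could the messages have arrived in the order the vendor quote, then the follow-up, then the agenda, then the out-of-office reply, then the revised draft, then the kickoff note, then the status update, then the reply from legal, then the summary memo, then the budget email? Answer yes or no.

no

The constraints require the kickoff note before the revised draft, but in the proposed sequence the revised draft appears ahead of the kickoff note. That one violation is enough.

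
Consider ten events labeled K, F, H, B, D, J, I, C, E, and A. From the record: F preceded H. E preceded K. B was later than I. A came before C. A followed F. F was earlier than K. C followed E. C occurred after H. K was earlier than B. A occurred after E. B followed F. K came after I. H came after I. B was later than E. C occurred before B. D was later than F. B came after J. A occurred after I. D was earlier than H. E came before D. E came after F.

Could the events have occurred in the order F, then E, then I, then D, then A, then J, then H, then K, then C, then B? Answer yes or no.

Check each stated constraint against the proposed order — e.g. E is ahead of B; F is ahead of B. Every pair is in the required order; nothing is violated.

yes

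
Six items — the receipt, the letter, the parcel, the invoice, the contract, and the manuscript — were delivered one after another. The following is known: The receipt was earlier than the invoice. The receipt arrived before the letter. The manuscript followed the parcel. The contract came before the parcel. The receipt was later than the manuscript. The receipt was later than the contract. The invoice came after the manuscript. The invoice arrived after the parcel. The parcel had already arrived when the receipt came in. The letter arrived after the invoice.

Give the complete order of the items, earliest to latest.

The constraints fix every adjacent pair, so only one ordering works:
the contract → the parcel → the manuscript → the receipt → the invoice → the letter.

the contract, the parcel, the manuscript, the receipt, the invoice, the letter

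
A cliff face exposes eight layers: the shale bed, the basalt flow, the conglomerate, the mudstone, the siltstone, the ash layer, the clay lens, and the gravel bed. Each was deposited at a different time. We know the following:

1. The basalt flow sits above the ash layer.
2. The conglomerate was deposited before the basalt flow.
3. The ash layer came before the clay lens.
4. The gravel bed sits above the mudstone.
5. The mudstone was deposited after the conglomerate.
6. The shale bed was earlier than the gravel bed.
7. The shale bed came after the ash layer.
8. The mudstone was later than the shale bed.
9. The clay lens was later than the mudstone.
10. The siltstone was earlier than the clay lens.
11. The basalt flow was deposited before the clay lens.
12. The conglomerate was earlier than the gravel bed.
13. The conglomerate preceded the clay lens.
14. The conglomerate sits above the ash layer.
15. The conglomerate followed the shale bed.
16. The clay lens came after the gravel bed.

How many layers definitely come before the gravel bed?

4

Directly stated before the gravel bed: the conglomerate, the mudstone, and the shale bed.
The ash layer reaches the gravel bed via the ash layer → the shale bed → the gravel bed.
No chain forces the basalt flow (or any of the others) ahead of the gravel bed.
That's the ash layer, the conglomerate, the mudstone, and the shale bed — 4 in all.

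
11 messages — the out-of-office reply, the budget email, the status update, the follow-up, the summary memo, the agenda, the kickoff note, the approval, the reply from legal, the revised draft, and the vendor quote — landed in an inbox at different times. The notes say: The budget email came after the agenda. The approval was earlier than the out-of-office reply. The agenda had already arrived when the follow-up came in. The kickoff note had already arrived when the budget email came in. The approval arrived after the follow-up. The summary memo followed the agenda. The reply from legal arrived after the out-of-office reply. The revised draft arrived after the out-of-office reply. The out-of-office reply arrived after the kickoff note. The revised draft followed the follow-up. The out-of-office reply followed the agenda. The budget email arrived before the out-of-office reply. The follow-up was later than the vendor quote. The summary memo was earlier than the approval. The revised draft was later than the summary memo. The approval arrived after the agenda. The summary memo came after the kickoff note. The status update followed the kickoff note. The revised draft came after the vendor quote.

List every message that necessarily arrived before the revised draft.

Directly stated before the revised draft: the follow-up, the out-of-office reply, the summary memo, and the vendor quote.
The agenda reaches the revised draft via the agenda → the out-of-office reply → the revised draft.
The approval reaches the revised draft via the approval → the out-of-office reply → the revised draft.
The budget email reaches the revised draft via the budget email → the out-of-office reply → the revised draft.
Likewise the kickoff note reaches the revised draft by chaining the stated constraints.
No chain forces the status update (or any of the others) ahead of the revised draft.

the agenda, the approval, the budget email, the follow-up, the kickoff note, the out-of-office reply, the summary memo, the vendor quote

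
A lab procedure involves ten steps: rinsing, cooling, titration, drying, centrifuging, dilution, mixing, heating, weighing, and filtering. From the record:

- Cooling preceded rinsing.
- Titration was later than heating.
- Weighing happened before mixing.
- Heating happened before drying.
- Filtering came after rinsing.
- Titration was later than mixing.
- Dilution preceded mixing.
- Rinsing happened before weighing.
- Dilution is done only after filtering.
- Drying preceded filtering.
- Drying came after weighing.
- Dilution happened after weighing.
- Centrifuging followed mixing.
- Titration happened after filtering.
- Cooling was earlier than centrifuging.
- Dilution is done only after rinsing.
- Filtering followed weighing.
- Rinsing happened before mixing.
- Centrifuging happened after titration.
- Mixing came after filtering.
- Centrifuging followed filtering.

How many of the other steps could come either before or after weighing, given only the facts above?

1

Forced before weighing: cooling and rinsing; forced after weighing: centrifuging, dilution, drying, filtering, mixing, and titration.
That leaves heating with no forced order relative to weighing — 1.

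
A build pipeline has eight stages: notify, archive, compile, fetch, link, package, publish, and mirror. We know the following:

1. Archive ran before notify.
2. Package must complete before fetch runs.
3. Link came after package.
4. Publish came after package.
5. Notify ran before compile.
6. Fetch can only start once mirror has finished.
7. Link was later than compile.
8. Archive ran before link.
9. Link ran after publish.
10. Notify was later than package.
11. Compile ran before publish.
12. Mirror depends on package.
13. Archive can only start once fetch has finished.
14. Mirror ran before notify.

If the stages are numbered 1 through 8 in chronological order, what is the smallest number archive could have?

Fetch, mirror, and package must all come before archive — 3 forced predecessors.
Nothing else is forced ahead of archive, so its earliest slot is position 3 + 1 = 4.

4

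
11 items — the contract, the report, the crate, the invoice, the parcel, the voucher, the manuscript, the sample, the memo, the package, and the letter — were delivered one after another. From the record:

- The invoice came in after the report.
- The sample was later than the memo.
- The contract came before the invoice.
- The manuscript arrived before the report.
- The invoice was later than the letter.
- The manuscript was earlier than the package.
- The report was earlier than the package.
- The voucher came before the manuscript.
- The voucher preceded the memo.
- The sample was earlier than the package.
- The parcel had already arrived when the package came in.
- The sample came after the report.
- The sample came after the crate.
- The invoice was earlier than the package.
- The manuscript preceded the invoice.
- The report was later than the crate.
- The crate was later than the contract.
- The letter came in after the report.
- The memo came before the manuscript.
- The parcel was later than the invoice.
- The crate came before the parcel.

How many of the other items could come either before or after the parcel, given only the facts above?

Forced before the parcel: the contract, the crate, the invoice, the letter, the manuscript, the memo, the report, and the voucher; forced after the parcel: the package.
That leaves the sample with no forced order relative to the parcel — 1.

1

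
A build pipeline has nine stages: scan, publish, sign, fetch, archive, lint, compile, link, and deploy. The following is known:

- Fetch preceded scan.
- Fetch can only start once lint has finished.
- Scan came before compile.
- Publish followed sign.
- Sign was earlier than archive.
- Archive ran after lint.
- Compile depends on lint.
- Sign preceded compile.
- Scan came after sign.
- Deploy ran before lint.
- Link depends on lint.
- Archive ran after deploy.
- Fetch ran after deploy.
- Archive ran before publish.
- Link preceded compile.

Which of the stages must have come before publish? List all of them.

Directly stated before publish: archive and sign.
Deploy reaches publish via deploy → archive → publish.
Lint reaches publish via lint → archive → publish.
No chain forces compile (or any of the others) ahead of publish.

archive, deploy, lint, sign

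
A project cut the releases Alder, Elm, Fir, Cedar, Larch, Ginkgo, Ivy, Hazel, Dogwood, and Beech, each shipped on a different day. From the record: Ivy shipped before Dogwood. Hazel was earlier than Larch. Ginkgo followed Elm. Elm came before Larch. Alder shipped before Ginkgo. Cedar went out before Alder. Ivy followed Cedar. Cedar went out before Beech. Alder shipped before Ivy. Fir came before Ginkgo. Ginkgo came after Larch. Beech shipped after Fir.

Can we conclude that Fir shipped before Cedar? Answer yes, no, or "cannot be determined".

No chain of stated constraints runs from Fir to Cedar, and none runs from Cedar to Fir either.
So the relative order of Fir and Cedar is not fixed by the given facts.

cannot be determined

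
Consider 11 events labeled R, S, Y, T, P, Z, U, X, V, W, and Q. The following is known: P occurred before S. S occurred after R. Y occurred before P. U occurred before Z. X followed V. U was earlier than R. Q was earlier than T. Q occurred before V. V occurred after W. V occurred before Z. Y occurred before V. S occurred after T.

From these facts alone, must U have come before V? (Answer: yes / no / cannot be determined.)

No chain of stated constraints runs from U to V, and none runs from V to U either.
So the relative order of U and V is not fixed by the given facts.

cannot be determined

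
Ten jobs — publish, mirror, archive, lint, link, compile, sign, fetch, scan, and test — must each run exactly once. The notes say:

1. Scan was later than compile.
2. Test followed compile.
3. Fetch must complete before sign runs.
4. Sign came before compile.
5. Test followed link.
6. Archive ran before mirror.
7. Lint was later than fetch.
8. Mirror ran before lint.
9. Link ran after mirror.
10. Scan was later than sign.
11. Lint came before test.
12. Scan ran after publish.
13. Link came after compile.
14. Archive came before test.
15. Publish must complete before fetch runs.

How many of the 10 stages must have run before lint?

4

Directly stated before lint: fetch and mirror.
Archive reaches lint via archive → mirror → lint.
Publish reaches lint via publish → fetch → lint.
That's archive, fetch, mirror, and publish — 4 in all.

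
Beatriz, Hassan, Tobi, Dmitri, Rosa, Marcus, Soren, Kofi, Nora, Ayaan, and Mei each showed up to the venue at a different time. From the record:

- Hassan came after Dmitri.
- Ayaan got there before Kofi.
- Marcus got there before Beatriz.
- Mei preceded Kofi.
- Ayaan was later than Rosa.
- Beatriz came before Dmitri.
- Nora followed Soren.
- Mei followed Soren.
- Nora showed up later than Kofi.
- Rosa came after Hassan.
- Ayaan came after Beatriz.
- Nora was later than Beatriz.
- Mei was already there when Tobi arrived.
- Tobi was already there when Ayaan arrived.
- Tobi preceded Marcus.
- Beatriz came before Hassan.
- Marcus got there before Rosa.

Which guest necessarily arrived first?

Soren has a chain of constraints placing them before every other guest, so Soren must be first.

Soren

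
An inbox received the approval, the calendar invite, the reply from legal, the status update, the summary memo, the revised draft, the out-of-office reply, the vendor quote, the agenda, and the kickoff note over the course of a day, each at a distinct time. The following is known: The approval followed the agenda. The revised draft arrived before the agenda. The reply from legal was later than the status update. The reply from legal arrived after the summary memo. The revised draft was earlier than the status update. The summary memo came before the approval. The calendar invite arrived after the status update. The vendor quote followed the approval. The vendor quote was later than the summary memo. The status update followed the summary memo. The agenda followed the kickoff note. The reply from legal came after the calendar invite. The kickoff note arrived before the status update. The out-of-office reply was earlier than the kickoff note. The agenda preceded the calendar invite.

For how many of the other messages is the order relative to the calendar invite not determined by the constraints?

Forced before the calendar invite: the agenda, the kickoff note, the out-of-office reply, the revised draft, the status update, and the summary memo; forced after the calendar invite: the reply from legal.
That leaves the approval and the vendor quote with no forced order relative to the calendar invite — 2.

2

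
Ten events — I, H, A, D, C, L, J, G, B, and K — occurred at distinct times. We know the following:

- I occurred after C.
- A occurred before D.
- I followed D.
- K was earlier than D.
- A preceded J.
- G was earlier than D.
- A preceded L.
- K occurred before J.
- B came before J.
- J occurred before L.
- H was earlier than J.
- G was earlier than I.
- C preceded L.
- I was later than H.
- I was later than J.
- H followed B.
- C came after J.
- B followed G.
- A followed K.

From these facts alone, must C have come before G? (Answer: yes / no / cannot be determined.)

no

Tracing the constraints gives G → B → J → C, so G must come before C.
That means C cannot be before G.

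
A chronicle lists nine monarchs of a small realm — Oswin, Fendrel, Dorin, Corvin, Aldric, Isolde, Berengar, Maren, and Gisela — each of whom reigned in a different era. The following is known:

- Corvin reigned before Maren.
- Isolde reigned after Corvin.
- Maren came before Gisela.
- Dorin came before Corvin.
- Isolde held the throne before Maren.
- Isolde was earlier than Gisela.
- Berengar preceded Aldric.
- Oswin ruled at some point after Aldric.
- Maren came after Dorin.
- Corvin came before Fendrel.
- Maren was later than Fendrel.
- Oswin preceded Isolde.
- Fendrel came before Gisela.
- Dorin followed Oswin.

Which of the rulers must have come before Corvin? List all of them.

Directly stated before Corvin: Dorin.
Aldric reaches Corvin via Aldric → Oswin → Dorin → Corvin.
Berengar reaches Corvin via Berengar → Aldric → Oswin → Dorin → Corvin.
Oswin reaches Corvin via Oswin → Dorin → Corvin.
No chain forces Fendrel (or any of the others) ahead of Corvin.

Aldric, Berengar, Dorin, Oswin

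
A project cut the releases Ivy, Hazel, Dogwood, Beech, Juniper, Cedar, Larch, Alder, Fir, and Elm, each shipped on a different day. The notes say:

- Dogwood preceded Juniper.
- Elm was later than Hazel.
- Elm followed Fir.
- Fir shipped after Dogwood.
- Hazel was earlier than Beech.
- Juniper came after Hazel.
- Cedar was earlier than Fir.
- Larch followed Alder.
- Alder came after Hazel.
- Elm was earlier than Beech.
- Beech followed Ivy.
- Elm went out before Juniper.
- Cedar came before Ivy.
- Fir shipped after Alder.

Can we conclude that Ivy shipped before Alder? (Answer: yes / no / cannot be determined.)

No chain of stated constraints runs from Ivy to Alder, and none runs from Alder to Ivy either.
So the relative order of Ivy and Alder is not fixed by the given facts.

cannot be determined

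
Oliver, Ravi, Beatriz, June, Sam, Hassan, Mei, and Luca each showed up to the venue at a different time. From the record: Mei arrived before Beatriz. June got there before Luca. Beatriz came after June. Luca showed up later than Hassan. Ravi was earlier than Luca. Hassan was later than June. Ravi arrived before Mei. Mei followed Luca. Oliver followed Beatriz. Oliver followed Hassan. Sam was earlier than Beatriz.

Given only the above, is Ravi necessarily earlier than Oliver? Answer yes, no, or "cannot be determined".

Chain the constraints: Ravi → Mei → Beatriz → Oliver. Each link is directly stated, so Ravi comes before Oliver.

yes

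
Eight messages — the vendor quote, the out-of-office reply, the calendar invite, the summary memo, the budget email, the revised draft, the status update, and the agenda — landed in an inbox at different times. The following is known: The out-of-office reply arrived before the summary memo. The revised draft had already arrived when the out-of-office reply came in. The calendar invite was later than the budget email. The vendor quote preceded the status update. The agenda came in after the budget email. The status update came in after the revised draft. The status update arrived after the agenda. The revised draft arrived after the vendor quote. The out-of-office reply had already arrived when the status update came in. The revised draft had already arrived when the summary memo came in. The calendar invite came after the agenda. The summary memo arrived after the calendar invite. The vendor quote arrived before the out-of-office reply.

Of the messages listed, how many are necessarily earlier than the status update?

Directly stated before the status update: the agenda, the out-of-office reply, the revised draft, and the vendor quote.
The budget email reaches the status update via the budget email → the agenda → the status update.
No chain forces the calendar invite (or any of the others) ahead of the status update.
That's the agenda, the budget email, the out-of-office reply, the revised draft, and the vendor quote — 5 in all.

5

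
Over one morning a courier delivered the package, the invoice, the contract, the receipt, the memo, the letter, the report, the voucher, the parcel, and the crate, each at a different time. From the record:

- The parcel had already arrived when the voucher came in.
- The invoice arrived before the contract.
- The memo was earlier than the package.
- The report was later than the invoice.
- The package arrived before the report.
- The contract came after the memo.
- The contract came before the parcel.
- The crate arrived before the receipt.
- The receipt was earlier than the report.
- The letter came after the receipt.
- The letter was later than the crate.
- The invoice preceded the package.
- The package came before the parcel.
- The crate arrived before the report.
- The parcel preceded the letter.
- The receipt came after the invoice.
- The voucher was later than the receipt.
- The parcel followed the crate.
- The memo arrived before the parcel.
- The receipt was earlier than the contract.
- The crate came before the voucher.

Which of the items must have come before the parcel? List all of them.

Directly stated before the parcel: the contract, the crate, the memo, and the package.
The invoice reaches the parcel via the invoice → the package → the parcel.
The receipt reaches the parcel via the receipt → the contract → the parcel.
No chain forces the voucher (or any of the others) ahead of the parcel.

the contract, the crate, the invoice, the memo, the package, the receipt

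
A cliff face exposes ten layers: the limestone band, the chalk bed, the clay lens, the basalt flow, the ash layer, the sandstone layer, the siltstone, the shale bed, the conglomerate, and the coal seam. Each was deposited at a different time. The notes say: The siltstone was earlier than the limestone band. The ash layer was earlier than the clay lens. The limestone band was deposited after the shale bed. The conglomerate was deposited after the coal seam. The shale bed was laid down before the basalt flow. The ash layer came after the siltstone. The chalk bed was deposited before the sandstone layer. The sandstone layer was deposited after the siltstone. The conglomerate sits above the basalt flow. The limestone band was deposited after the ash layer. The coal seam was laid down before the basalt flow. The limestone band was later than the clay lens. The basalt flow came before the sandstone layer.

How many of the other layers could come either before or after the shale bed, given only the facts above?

Forced after the shale bed: the basalt flow, the conglomerate, the limestone band, and the sandstone layer.
That leaves the ash layer, the chalk bed, the clay lens, the coal seam, and the siltstone with no forced order relative to the shale bed — 5.

5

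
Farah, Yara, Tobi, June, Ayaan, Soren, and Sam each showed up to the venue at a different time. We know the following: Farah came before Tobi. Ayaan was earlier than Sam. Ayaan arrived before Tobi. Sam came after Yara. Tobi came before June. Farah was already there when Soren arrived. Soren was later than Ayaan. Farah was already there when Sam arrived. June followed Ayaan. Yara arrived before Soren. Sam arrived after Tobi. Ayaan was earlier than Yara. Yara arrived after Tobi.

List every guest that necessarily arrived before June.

Directly stated before June: Ayaan and Tobi.
Farah reaches June via Farah → Tobi → June.
No chain forces Sam (or any of the others) ahead of June.

Ayaan, Farah, Tobi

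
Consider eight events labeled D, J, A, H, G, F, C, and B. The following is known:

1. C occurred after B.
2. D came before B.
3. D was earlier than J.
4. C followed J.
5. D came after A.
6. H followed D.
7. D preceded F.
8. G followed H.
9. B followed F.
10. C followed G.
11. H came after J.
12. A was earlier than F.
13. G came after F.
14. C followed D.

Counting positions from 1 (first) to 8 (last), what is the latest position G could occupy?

G must come before C — 1 event forced after it.
Everything else can be placed before G in some valid order, so G can sit as late as position 8 − 1 = 7.

7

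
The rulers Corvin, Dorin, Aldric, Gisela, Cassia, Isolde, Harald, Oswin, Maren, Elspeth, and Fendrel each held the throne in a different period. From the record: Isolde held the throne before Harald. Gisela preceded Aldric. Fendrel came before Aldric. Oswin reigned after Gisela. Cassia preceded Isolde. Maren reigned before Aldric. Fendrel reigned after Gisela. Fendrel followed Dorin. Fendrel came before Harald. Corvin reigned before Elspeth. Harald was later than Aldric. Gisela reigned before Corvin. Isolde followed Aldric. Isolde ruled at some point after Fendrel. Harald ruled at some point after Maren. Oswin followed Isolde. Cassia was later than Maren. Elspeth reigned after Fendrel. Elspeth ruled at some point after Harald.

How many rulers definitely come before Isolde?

Directly stated before Isolde: Aldric, Cassia, and Fendrel.
Dorin reaches Isolde via Dorin → Fendrel → Isolde.
Gisela reaches Isolde via Gisela → Aldric → Isolde.
Maren reaches Isolde via Maren → Aldric → Isolde.
That's Aldric, Cassia, Dorin, Fendrel, Gisela, and Maren — 6 in all.

6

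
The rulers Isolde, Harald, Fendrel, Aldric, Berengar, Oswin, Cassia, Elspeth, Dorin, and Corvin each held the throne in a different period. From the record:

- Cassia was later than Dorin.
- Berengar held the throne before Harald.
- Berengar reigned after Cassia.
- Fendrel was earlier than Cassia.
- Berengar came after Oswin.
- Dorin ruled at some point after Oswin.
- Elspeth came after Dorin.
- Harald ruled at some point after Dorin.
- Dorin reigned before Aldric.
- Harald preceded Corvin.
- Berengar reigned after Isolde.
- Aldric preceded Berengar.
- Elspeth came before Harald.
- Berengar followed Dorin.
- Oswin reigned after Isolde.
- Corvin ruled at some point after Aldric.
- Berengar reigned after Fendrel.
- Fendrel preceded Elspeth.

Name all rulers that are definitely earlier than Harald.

Aldric, Berengar, Cassia, Dorin, Elspeth, Fendrel, Isolde, Oswin

Directly stated before Harald: Berengar, Dorin, and Elspeth.
Aldric reaches Harald via Aldric → Berengar → Harald.
Cassia reaches Harald via Cassia → Berengar → Harald.
Fendrel reaches Harald via Fendrel → Elspeth → Harald.
Likewise Isolde and Oswin each reach Harald by chaining the stated constraints.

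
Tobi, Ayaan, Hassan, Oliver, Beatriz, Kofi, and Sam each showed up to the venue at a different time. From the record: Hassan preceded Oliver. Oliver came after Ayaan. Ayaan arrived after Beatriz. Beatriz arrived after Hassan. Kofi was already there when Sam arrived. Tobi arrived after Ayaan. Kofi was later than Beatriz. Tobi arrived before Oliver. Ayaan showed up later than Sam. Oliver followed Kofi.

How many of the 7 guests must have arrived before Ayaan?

4

Directly stated before Ayaan: Beatriz and Sam.
Hassan reaches Ayaan via Hassan → Beatriz → Ayaan.
Kofi reaches Ayaan via Kofi → Sam → Ayaan.
No chain forces Oliver (or any of the others) ahead of Ayaan.
That's Beatriz, Hassan, Kofi, and Sam — 4 in all.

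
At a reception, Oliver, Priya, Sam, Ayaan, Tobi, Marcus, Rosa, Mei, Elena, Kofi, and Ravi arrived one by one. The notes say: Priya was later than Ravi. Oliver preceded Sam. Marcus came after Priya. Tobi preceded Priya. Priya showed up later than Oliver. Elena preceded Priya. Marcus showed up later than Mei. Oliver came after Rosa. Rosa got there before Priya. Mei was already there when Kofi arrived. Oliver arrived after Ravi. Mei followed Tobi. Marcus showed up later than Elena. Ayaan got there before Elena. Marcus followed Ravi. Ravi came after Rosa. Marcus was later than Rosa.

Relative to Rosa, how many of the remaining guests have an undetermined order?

Forced after Rosa: Marcus, Oliver, Priya, Ravi, and Sam.
That leaves Ayaan, Elena, Kofi, Mei, and Tobi with no forced order relative to Rosa — 5.

5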